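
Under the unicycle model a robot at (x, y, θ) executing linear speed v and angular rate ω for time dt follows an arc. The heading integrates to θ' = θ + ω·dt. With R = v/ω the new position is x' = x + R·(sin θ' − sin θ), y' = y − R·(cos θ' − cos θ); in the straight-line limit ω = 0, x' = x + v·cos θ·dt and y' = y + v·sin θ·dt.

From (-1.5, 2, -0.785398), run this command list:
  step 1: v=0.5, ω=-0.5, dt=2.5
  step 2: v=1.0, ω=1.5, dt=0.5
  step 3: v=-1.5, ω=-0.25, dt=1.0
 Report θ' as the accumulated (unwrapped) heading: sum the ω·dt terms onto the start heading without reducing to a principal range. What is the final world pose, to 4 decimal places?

step 1: θ'=-2.0354 (R=-1.0000) → pose (-1.3131, 0.8448, -2.0354)
step 2: θ'=-1.2854 (R=0.6667) → pose (-1.3568, 0.3584, -1.2854)
step 3: θ'=-1.5354 (R=6.0000) → pose (-1.5957, 1.8353, -1.5354)

(-1.5957, 1.8353, -1.5354)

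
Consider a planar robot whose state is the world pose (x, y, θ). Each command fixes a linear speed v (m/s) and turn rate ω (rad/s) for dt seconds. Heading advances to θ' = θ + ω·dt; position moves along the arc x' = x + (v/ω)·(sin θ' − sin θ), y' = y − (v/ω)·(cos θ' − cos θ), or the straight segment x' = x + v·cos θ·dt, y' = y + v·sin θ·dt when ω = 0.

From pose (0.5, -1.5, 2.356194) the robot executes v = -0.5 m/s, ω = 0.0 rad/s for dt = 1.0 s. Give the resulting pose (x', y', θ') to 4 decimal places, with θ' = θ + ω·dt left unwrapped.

(0.8536, -1.8536, 2.3562)

θ' = 2.3562 + 0.0·1.0 = 2.3562
ω = 0 → straight: x' = 0.5 + -0.5·cos(2.3562)·1.0 = 0.8536
y' = -1.5 + -0.5·sin(2.3562)·1.0 = -1.8536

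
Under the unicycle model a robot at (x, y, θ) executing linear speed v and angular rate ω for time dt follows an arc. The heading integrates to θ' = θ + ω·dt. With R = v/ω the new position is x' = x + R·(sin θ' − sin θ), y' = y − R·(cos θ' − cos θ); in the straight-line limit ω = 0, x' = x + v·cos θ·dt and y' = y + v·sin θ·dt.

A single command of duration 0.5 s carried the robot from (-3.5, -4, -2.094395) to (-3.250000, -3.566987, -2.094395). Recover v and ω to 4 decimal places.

v = -1.0000, ω = 0.0000

Δθ = -2.094395 − -2.094395 = 0.000000
ω = Δθ/dt = 0.000000/0.5 = 0.0000
ω = 0 → v = (Δx·cos θ + Δy·sin θ)/dt = -1.0000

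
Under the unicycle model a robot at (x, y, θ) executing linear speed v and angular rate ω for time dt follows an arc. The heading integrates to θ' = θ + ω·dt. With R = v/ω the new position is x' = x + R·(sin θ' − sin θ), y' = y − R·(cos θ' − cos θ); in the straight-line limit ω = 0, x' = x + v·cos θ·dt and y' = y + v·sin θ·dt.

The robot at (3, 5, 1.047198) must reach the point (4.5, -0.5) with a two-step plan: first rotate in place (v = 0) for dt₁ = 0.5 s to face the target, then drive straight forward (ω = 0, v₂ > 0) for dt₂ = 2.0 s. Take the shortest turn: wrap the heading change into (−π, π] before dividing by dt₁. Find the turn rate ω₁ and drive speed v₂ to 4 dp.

heading to target = atan2(-0.5−5, 4.5−3) = -1.3045
Δθ = wrap(-1.3045 − 1.0472) = -2.3517; ω₁ = Δθ/dt₁ = -4.7035
distance = √((4.5−3)² + (-0.5−5)²) = 5.7009; v₂ = distance/dt₂ = 2.8504

ω₁ = -4.7035, v₂ = 2.8504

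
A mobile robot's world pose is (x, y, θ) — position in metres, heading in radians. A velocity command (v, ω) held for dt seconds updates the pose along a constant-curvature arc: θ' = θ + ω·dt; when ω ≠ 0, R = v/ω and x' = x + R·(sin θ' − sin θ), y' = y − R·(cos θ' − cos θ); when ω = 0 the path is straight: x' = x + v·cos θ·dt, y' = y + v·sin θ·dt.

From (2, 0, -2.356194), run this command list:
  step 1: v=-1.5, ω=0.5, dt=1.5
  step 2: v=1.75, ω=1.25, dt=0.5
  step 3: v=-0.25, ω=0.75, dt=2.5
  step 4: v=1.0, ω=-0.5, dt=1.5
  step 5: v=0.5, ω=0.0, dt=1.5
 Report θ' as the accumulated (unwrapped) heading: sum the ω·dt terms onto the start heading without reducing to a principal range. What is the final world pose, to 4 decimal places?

step 1: θ'=-1.6062 (R=-3.0000) → pose (2.8768, 2.0151, -1.6062)
step 2: θ'=-0.9812 (R=1.4000) → pose (3.1123, 1.1872, -0.9812)
step 3: θ'=0.8938 (R=-0.3333) → pose (2.5754, 1.2106, 0.8938)
step 4: θ'=0.1438 (R=-2.0000) → pose (3.8477, 1.9371, 0.1438)
step 5: θ'=0.1438 (straight) → pose (4.5900, 2.0446, 0.1438)

(4.5900, 2.0446, 0.1438)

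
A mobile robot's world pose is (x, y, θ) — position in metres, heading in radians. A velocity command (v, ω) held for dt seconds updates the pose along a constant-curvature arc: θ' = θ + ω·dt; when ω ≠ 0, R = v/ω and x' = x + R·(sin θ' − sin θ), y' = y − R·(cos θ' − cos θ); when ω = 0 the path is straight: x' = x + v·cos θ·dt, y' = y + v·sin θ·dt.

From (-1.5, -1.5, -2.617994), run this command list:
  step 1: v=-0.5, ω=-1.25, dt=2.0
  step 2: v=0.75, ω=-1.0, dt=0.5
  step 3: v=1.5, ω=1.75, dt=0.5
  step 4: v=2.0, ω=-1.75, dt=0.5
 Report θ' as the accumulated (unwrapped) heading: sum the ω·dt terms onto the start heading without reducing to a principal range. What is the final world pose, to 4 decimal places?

(0.0584, -0.1977, -5.6180)

step 1: θ'=-5.1180 (R=0.4000) → pose (-0.9325, -2.0042, -5.1180)
step 2: θ'=-5.6180 (R=-0.7500) → pose (-0.7062, -1.7101, -5.6180)
step 3: θ'=-4.7430 (R=0.8571) → pose (-0.3785, -1.0619, -4.7430)
step 4: θ'=-5.6180 (R=-1.1429) → pose (0.0584, -0.1977, -5.6180)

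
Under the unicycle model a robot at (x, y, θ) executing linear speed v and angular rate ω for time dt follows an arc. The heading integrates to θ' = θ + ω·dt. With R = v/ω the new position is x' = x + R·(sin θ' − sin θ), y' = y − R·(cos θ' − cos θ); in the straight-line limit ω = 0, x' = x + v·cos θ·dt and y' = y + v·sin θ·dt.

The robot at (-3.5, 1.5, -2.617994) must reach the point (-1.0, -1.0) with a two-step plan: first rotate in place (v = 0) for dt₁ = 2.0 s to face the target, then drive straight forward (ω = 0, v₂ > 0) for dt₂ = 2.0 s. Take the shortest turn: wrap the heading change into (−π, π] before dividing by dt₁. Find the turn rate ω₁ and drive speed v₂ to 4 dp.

heading to target = atan2(-1−1.5, -1−-3.5) = -0.7854
Δθ = wrap(-0.7854 − -2.6180) = 1.8326; ω₁ = Δθ/dt₁ = 0.9163
distance = √((-1−-3.5)² + (-1−1.5)²) = 3.5355; v₂ = distance/dt₂ = 1.7678

ω₁ = 0.9163, v₂ = 1.7678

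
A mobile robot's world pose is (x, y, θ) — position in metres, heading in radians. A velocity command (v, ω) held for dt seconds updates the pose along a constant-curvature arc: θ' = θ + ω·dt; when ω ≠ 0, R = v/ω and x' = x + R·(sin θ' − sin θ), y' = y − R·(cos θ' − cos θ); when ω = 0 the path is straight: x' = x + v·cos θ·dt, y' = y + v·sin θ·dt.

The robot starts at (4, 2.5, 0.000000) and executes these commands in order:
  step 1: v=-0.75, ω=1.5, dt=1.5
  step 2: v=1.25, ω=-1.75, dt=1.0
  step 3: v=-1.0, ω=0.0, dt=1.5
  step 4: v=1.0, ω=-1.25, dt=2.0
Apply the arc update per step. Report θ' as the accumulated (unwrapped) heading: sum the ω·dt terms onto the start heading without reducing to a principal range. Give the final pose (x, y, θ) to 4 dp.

step 1: θ'=2.2500 (R=-0.5000) → pose (3.6110, 1.6859, 2.2500)
step 2: θ'=0.5000 (R=-0.7143) → pose (3.8243, 2.7615, 0.5000)
step 3: θ'=0.5000 (straight) → pose (2.5079, 2.0423, 0.5000)
step 4: θ'=-2.0000 (R=-0.8000) → pose (3.6189, 1.0073, -2.0000)

(3.6189, 1.0073, -2.0000)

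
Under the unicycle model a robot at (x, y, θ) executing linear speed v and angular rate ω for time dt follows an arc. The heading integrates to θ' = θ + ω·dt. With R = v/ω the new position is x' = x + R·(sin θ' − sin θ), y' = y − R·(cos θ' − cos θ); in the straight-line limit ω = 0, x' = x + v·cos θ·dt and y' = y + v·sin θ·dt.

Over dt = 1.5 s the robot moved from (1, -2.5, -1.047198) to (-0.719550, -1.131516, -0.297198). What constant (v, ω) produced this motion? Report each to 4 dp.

Δθ = -0.297198 − -1.047198 = 0.750000
ω = Δθ/dt = 0.750000/1.5 = 0.5000
R = Δx/(sin θ' − sin θ) = -3.0000
v = R·ω = -3.0000·0.5000 = -1.5000

v = -1.5000, ω = 0.5000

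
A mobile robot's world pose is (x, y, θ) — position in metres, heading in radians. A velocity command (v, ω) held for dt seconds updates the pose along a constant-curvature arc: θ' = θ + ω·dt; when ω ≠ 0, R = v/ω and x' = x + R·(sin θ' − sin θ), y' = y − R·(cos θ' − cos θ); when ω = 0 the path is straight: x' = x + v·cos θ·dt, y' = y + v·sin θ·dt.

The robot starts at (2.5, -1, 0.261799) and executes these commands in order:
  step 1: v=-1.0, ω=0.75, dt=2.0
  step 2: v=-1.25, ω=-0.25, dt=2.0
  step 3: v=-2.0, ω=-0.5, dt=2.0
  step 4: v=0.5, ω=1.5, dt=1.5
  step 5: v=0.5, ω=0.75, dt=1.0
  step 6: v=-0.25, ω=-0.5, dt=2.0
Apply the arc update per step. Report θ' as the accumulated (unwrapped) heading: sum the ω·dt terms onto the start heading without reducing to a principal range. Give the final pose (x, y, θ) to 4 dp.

step 1: θ'=1.7618 (R=-1.3333) → pose (1.5360, -2.5410, 1.7618)
step 2: θ'=1.2618 (R=5.0000) → pose (1.3901, -5.0108, 1.2618)
step 3: θ'=0.2618 (R=4.0000) → pose (-1.3852, -7.6581, 0.2618)
step 4: θ'=2.5118 (R=0.3333) → pose (-1.2751, -7.0667, 2.5118)
step 5: θ'=3.2618 (R=0.6667) → pose (-1.7477, -6.9436, 3.2618)
step 6: θ'=2.2618 (R=0.5000) → pose (-1.3024, -7.1213, 2.2618)

(-1.3024, -7.1213, 2.2618)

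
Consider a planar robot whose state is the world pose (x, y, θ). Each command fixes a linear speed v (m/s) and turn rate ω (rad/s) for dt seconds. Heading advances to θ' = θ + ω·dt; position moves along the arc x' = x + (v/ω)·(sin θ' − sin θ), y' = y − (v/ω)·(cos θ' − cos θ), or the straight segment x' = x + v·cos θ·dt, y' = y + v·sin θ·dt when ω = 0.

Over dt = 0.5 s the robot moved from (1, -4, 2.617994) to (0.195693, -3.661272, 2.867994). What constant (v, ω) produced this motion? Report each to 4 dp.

Δθ = 2.867994 − 2.617994 = 0.250000
ω = Δθ/dt = 0.250000/0.5 = 0.5000
R = Δx/(sin θ' − sin θ) = 3.5000
v = R·ω = 3.5000·0.5000 = 1.7500

v = 1.7500, ω = 0.5000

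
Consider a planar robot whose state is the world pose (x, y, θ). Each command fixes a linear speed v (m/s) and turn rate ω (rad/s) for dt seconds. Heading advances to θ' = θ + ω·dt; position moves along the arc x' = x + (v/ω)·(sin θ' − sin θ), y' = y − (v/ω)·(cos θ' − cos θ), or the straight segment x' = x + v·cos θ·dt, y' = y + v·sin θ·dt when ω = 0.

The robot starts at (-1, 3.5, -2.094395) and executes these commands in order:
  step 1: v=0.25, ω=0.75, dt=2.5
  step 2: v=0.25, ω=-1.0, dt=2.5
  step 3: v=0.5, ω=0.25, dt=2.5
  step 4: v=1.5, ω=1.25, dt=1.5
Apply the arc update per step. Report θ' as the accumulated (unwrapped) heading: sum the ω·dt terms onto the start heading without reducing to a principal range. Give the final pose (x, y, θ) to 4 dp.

step 1: θ'=-0.2194 (R=0.3333) → pose (-0.7839, 3.0080, -0.2194)
step 2: θ'=-2.7194 (R=-0.2500) → pose (-0.7358, 2.5359, -2.7194)
step 3: θ'=-2.0944 (R=2.0000) → pose (-1.6484, 1.7116, -2.0944)
step 4: θ'=-0.2194 (R=1.2000) → pose (-0.8703, -0.0597, -0.2194)

(-0.8703, -0.0597, -0.2194)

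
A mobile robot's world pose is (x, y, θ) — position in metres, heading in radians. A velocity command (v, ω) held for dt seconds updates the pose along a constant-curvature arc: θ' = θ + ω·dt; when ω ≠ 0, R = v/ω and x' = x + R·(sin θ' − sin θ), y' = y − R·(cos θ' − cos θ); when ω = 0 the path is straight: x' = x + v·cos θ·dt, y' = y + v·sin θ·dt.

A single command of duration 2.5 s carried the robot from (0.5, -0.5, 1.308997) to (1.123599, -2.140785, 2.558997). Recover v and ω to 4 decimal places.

Δθ = 2.558997 − 1.308997 = 1.250000
ω = Δθ/dt = 1.250000/2.5 = 0.5000
R = −Δy/(cos θ' − cos θ) = -1.5000
v = R·ω = -1.5000·0.5000 = -0.7500

v = -0.7500, ω = 0.5000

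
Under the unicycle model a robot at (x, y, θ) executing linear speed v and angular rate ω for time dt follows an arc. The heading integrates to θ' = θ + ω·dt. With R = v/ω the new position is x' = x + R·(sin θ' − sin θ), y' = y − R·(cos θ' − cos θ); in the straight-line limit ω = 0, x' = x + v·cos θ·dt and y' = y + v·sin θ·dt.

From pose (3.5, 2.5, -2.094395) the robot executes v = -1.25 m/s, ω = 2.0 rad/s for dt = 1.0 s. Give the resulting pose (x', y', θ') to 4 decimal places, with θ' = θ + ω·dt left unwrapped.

θ' = -2.0944 + 2.0·1.0 = -0.0944
R = v/ω = -1.25/2.0 = -0.6250
x' = 3.5 + -0.6250·(sin -0.0944 − sin -2.0944) = 3.0176
y' = 2.5 − -0.6250·(cos -0.0944 − cos -2.0944) = 3.4347

(3.0176, 3.4347, -0.0944)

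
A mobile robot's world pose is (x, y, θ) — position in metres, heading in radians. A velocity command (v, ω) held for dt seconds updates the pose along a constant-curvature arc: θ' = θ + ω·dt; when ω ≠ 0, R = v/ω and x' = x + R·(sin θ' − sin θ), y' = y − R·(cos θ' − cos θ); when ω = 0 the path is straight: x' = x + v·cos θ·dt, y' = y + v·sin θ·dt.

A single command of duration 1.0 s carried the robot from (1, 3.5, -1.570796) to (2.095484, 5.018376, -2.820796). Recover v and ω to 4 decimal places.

v = -2.0000, ω = -1.2500

Δθ = -2.820796 − -1.570796 = -1.250000
ω = Δθ/dt = -1.250000/1.0 = -1.2500
R = −Δy/(cos θ' − cos θ) = 1.6000
v = R·ω = 1.6000·-1.2500 = -2.0000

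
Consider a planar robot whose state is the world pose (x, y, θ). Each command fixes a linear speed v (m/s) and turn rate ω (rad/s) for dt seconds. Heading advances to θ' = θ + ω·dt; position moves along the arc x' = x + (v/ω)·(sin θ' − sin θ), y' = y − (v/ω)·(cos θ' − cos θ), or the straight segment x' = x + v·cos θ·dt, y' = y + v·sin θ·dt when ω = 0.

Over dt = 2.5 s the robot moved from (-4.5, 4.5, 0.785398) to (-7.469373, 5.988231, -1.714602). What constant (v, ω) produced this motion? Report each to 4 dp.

Δθ = -1.714602 − 0.785398 = -2.500000
ω = Δθ/dt = -2.500000/2.5 = -1.0000
R = Δx/(sin θ' − sin θ) = 1.7500
v = R·ω = 1.7500·-1.0000 = -1.7500

v = -1.7500, ω = -1.0000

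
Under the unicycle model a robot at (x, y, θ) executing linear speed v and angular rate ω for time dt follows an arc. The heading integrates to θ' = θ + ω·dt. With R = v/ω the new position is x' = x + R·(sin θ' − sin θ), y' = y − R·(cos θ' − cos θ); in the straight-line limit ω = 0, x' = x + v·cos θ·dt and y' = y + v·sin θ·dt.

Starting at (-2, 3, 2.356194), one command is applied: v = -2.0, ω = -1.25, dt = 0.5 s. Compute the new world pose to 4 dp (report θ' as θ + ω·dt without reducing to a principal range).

(-1.5519, 2.1242, 1.7312)

θ' = 2.3562 + -1.25·0.5 = 1.7312
R = v/ω = -2.0/-1.25 = 1.6000
x' = -2 + 1.6000·(sin 1.7312 − sin 2.3562) = -1.5519
y' = 3 − 1.6000·(cos 1.7312 − cos 2.3562) = 2.1242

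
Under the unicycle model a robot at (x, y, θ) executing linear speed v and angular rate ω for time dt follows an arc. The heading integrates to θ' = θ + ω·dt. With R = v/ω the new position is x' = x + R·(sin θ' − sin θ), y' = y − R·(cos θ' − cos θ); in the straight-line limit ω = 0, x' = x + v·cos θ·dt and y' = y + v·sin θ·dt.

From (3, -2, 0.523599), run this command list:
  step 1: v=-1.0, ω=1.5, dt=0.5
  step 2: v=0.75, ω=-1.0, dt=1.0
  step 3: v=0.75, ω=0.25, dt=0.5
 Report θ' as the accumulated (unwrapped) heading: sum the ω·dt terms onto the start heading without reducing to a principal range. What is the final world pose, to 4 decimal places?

(3.5642, -1.7561, 0.3986)

step 1: θ'=1.2736 (R=-0.6667) → pose (2.6959, -2.3821, 1.2736)
step 2: θ'=0.2736 (R=-0.7500) → pose (3.2104, -1.8797, 0.2736)
step 3: θ'=0.3986 (R=3.0000) → pose (3.5642, -1.7561, 0.3986)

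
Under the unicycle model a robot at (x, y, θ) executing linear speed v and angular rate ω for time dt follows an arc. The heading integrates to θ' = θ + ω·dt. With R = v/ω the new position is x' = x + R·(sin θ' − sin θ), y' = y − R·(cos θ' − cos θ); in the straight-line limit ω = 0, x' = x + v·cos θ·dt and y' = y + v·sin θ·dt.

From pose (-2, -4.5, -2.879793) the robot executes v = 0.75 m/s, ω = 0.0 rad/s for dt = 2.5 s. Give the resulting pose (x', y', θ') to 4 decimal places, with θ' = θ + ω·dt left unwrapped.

(-3.8111, -4.9853, -2.8798)

θ' = -2.8798 + 0.0·2.5 = -2.8798
ω = 0 → straight: x' = -2 + 0.75·cos(-2.8798)·2.5 = -3.8111
y' = -4.5 + 0.75·sin(-2.8798)·2.5 = -4.9853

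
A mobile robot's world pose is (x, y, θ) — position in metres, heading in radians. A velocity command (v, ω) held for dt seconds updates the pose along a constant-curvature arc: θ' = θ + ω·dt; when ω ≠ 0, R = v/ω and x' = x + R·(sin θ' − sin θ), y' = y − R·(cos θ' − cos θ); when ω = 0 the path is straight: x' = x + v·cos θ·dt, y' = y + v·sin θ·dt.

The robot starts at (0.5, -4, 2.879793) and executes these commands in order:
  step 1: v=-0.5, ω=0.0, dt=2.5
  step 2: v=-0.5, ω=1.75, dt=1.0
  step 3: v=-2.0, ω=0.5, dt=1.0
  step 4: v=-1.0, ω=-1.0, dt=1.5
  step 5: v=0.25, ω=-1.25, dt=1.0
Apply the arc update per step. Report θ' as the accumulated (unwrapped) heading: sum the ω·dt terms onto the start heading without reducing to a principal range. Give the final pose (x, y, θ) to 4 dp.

(1.9496, -0.7991, 2.3798)

step 1: θ'=2.8798 (straight) → pose (1.7074, -4.3235, 2.8798)
step 2: θ'=4.6298 (R=-0.2857) → pose (2.0661, -4.0711, 4.6298)
step 3: θ'=5.1298 (R=-4.0000) → pose (1.7363, -2.1196, 5.1298)
step 4: θ'=3.6298 (R=1.0000) → pose (2.1814, -0.8310, 3.6298)
step 5: θ'=2.3798 (R=-0.2000) → pose (1.9496, -0.7991, 2.3798)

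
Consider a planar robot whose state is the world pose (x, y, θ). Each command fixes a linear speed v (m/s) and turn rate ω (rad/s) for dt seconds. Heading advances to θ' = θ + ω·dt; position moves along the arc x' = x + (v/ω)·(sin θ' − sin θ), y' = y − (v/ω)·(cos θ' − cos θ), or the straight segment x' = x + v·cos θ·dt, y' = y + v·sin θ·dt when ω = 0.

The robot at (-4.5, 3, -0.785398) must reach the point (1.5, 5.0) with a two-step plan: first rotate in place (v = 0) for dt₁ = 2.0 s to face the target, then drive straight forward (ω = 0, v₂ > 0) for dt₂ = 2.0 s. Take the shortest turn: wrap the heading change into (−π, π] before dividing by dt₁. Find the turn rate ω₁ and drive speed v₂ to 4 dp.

heading to target = atan2(5−3, 1.5−-4.5) = 0.3218
Δθ = wrap(0.3218 − -0.7854) = 1.1071; ω₁ = Δθ/dt₁ = 0.5536
distance = √((1.5−-4.5)² + (5−3)²) = 6.3246; v₂ = distance/dt₂ = 3.1623

ω₁ = 0.5536, v₂ = 3.1623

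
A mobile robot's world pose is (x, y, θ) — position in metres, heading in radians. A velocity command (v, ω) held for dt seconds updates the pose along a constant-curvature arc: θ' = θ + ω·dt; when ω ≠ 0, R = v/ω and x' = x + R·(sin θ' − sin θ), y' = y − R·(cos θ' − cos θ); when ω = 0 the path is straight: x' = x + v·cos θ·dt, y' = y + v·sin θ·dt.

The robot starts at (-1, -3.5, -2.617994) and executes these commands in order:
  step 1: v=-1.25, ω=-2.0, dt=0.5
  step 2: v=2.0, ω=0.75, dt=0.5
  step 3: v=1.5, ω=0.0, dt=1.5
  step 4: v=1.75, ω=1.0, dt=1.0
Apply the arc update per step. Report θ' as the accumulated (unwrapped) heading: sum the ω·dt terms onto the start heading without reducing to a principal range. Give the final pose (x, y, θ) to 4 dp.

(-5.1387, -3.6261, -2.2430)

step 1: θ'=-3.6180 (R=0.6250) → pose (-0.4009, -3.4859, -3.6180)
step 2: θ'=-3.2430 (R=2.6667) → pose (-1.3538, -3.2026, -3.2430)
step 3: θ'=-3.2430 (straight) → pose (-3.5923, -2.9749, -3.2430)
step 4: θ'=-2.2430 (R=1.7500) → pose (-5.1387, -3.6261, -2.2430)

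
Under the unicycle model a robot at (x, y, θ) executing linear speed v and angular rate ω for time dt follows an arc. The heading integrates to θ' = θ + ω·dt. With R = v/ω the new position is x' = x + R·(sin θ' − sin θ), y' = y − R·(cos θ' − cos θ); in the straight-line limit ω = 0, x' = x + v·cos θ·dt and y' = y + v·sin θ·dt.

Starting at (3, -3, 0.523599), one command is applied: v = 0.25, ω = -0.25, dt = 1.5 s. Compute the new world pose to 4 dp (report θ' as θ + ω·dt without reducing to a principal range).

θ' = 0.5236 + -0.25·1.5 = 0.1486
R = v/ω = 0.25/-0.25 = -1.0000
x' = 3 + -1.0000·(sin 0.1486 − sin 0.5236) = 3.3519
y' = -3 − -1.0000·(cos 0.1486 − cos 0.5236) = -2.8770

(3.3519, -2.8770, 0.1486)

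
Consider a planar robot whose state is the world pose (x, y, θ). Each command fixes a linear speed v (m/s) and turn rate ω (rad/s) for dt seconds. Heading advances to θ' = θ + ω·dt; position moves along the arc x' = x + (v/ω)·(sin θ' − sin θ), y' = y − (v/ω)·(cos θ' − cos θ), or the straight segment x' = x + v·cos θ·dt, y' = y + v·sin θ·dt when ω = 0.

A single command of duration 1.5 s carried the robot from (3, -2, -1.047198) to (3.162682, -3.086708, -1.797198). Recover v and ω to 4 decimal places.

Δθ = -1.797198 − -1.047198 = -0.750000
ω = Δθ/dt = -0.750000/1.5 = -0.5000
R = −Δy/(cos θ' − cos θ) = -1.5000
v = R·ω = -1.5000·-0.5000 = 0.7500

v = 0.7500, ω = -0.5000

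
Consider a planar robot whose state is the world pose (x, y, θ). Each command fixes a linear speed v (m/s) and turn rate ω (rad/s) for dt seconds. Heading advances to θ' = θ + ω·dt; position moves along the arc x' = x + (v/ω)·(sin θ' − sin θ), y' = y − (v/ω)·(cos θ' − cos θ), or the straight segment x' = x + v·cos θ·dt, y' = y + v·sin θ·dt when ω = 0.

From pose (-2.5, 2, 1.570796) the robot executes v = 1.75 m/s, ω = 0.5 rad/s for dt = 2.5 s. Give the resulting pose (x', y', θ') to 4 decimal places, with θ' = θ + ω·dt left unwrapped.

θ' = 1.5708 + 0.5·2.5 = 2.8208
R = v/ω = 1.75/0.5 = 3.5000
x' = -2.5 + 3.5000·(sin 2.8208 − sin 1.5708) = -4.8964
y' = 2 − 3.5000·(cos 2.8208 − cos 1.5708) = 5.3214

(-4.8964, 5.3214, 2.8208)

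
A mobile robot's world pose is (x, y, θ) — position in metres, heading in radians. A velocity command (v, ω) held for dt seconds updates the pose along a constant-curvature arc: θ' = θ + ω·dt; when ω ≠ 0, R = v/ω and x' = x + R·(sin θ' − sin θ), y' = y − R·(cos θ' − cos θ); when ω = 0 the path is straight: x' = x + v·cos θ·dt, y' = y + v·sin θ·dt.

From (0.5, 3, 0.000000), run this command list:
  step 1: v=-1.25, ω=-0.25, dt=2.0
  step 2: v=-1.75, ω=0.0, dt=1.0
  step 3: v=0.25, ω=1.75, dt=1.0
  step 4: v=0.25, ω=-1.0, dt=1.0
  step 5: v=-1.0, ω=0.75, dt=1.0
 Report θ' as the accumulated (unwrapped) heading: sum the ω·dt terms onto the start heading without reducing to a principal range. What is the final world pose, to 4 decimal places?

(-3.8455, 4.1233, 1.0000)

step 1: θ'=-0.5000 (R=5.0000) → pose (-1.8971, 3.6121, -0.5000)
step 2: θ'=-0.5000 (straight) → pose (-3.4329, 4.4511, -0.5000)
step 3: θ'=1.2500 (R=0.1429) → pose (-3.2288, 4.5314, 1.2500)
step 4: θ'=0.2500 (R=-0.2500) → pose (-3.0534, 4.6948, 0.2500)
step 5: θ'=1.0000 (R=-1.3333) → pose (-3.8455, 4.1233, 1.0000)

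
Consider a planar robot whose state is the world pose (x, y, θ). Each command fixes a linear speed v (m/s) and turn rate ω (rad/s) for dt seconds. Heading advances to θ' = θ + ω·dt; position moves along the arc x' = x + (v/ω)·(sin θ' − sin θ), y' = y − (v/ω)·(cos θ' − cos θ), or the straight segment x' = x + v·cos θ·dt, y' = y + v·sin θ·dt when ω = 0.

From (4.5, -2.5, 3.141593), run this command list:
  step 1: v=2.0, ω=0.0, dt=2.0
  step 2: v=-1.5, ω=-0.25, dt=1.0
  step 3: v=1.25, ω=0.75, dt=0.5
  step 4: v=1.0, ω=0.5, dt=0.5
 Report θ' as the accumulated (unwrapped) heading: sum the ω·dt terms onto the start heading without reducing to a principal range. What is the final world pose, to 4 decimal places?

(0.8811, -2.7711, 3.5166)

step 1: θ'=3.1416 (straight) → pose (0.5000, -2.5000, 3.1416)
step 2: θ'=2.8916 (R=6.0000) → pose (1.9844, -2.6865, 2.8916)
step 3: θ'=3.2666 (R=1.6667) → pose (1.3643, -2.6477, 3.2666)
step 4: θ'=3.5166 (R=2.0000) → pose (0.8811, -2.7711, 3.5166)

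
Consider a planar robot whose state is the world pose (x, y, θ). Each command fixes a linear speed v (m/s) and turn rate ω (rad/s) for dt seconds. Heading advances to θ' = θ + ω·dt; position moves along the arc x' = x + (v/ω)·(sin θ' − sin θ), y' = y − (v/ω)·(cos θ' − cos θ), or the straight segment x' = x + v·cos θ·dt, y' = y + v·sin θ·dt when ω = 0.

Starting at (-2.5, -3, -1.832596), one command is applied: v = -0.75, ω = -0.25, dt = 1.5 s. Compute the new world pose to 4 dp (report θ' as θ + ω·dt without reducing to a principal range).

θ' = -1.8326 + -0.25·1.5 = -2.2076
R = v/ω = -0.75/-0.25 = 3.0000
x' = -2.5 + 3.0000·(sin -2.2076 − sin -1.8326) = -2.0142
y' = -3 − 3.0000·(cos -2.2076 − cos -1.8326) = -1.9926

(-2.0142, -1.9926, -2.2076)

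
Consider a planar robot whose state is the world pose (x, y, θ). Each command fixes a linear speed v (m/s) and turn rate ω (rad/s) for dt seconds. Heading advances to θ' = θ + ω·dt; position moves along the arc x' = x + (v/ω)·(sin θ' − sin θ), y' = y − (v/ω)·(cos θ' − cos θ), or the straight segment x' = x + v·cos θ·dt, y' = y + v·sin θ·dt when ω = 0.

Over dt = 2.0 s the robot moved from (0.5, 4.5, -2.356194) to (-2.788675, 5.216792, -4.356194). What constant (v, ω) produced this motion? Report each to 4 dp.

v = 2.0000, ω = -1.0000

Δθ = -4.356194 − -2.356194 = -2.000000
ω = Δθ/dt = -2.000000/2.0 = -1.0000
R = Δx/(sin θ' − sin θ) = -2.0000
v = R·ω = -2.0000·-1.0000 = 2.0000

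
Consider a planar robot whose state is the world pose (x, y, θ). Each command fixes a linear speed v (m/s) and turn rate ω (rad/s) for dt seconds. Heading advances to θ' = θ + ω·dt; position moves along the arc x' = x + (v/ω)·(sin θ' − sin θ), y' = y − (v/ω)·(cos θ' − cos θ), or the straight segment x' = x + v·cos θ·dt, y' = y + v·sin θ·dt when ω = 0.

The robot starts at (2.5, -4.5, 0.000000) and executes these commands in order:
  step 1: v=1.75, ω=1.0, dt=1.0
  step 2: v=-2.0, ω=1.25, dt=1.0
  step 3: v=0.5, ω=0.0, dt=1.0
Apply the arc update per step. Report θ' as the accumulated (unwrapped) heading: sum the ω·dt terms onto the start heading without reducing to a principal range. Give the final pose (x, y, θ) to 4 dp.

step 1: θ'=1.0000 (R=1.7500) → pose (3.9726, -3.6955, 1.0000)
step 2: θ'=2.2500 (R=-1.6000) → pose (4.0740, -5.5651, 2.2500)
step 3: θ'=2.2500 (straight) → pose (3.7599, -5.1761, 2.2500)

(3.7599, -5.1761, 2.2500)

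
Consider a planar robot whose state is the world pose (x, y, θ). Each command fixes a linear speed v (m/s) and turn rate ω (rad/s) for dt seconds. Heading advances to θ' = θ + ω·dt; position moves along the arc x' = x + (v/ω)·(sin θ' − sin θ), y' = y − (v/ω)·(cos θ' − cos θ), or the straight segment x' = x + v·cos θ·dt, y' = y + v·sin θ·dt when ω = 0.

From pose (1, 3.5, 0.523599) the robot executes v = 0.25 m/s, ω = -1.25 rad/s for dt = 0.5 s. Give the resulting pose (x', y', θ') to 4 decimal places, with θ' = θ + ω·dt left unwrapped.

(1.1202, 3.5258, -0.1014)

θ' = 0.5236 + -1.25·0.5 = -0.1014
R = v/ω = 0.25/-1.25 = -0.2000
x' = 1 + -0.2000·(sin -0.1014 − sin 0.5236) = 1.1202
y' = 3.5 − -0.2000·(cos -0.1014 − cos 0.5236) = 3.5258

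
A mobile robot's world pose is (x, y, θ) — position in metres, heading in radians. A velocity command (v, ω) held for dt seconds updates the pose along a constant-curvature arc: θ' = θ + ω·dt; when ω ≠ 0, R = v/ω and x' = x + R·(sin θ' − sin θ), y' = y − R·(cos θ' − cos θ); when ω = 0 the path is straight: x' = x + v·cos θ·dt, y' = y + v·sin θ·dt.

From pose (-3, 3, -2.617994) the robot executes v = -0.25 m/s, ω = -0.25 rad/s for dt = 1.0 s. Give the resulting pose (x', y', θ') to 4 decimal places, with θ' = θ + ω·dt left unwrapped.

θ' = -2.6180 + -0.25·1.0 = -2.8680
R = v/ω = -0.25/-0.25 = 1.0000
x' = -3 + 1.0000·(sin -2.8680 − sin -2.6180) = -2.7702
y' = 3 − 1.0000·(cos -2.8680 − cos -2.6180) = 3.0968

(-2.7702, 3.0968, -2.8680)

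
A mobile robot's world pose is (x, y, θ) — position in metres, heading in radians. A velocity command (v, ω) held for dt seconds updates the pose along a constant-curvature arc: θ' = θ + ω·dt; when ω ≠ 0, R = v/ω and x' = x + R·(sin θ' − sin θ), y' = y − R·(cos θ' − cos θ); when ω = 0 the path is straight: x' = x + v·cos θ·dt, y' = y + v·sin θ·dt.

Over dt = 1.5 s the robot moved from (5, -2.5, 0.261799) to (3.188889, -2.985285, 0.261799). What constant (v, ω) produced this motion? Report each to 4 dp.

Δθ = 0.261799 − 0.261799 = 0.000000
ω = Δθ/dt = 0.000000/1.5 = 0.0000
ω = 0 → v = (Δx·cos θ + Δy·sin θ)/dt = -1.2500

v = -1.2500, ω = 0.0000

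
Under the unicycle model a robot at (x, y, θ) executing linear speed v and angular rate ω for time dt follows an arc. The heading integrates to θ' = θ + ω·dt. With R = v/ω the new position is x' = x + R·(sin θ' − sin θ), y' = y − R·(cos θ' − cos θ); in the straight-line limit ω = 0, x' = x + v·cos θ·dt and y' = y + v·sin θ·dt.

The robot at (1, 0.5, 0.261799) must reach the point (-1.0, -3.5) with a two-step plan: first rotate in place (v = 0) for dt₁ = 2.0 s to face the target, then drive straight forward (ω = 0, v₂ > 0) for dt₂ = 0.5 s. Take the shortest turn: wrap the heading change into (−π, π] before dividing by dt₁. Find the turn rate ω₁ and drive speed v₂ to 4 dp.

heading to target = atan2(-3.5−0.5, -1−1) = -2.0344
Δθ = wrap(-2.0344 − 0.2618) = -2.2962; ω₁ = Δθ/dt₁ = -1.1481
distance = √((-1−1)² + (-3.5−0.5)²) = 4.4721; v₂ = distance/dt₂ = 8.9443

ω₁ = -1.1481, v₂ = 8.9443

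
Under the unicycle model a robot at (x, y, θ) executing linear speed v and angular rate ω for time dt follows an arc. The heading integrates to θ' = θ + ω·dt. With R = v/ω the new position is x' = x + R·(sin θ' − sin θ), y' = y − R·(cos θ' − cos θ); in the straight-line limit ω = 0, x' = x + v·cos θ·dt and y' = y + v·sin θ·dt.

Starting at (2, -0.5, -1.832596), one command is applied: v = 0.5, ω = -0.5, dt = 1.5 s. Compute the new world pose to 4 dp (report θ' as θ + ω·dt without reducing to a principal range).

(1.5644, -1.0890, -2.5826)

θ' = -1.8326 + -0.5·1.5 = -2.5826
R = v/ω = 0.5/-0.5 = -1.0000
x' = 2 + -1.0000·(sin -2.5826 − sin -1.8326) = 1.5644
y' = -0.5 − -1.0000·(cos -2.5826 − cos -1.8326) = -1.0890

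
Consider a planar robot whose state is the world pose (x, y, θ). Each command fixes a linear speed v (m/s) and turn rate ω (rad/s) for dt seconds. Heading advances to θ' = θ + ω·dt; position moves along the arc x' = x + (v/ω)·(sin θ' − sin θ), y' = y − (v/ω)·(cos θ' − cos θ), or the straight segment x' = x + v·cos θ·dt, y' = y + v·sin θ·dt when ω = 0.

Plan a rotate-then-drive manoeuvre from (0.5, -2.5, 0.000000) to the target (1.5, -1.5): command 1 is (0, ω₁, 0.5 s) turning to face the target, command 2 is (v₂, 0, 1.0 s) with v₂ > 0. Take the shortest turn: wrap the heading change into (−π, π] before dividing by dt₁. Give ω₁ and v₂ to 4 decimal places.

ω₁ = 1.5708, v₂ = 1.4142

heading to target = atan2(-1.5−-2.5, 1.5−0.5) = 0.7854
Δθ = wrap(0.7854 − 0.0000) = 0.7854; ω₁ = Δθ/dt₁ = 1.5708
distance = √((1.5−0.5)² + (-1.5−-2.5)²) = 1.4142; v₂ = distance/dt₂ = 1.4142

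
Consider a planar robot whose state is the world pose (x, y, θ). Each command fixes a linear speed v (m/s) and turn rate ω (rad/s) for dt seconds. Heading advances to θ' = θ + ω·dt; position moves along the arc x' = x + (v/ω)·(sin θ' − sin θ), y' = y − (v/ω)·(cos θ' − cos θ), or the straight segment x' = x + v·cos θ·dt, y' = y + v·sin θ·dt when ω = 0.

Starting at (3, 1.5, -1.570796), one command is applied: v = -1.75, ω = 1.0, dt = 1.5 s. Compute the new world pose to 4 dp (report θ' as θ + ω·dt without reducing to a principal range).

θ' = -1.5708 + 1.0·1.5 = -0.0708
R = v/ω = -1.75/1.0 = -1.7500
x' = 3 + -1.7500·(sin -0.0708 − sin -1.5708) = 1.3738
y' = 1.5 − -1.7500·(cos -0.0708 − cos -1.5708) = 3.2456

(1.3738, 3.2456, -0.0708)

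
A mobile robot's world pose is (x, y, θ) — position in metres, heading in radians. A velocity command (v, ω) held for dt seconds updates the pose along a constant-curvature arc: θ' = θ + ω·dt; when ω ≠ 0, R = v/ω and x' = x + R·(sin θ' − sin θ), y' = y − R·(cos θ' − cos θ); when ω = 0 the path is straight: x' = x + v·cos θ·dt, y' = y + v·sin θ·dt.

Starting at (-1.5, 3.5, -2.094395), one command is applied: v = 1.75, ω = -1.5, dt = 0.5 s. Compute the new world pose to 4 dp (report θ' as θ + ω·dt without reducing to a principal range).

(-2.1687, 2.9678, -2.8444)

θ' = -2.0944 + -1.5·0.5 = -2.8444
R = v/ω = 1.75/-1.5 = -1.1667
x' = -1.5 + -1.1667·(sin -2.8444 − sin -2.0944) = -2.1687
y' = 3.5 − -1.1667·(cos -2.8444 − cos -2.0944) = 2.9678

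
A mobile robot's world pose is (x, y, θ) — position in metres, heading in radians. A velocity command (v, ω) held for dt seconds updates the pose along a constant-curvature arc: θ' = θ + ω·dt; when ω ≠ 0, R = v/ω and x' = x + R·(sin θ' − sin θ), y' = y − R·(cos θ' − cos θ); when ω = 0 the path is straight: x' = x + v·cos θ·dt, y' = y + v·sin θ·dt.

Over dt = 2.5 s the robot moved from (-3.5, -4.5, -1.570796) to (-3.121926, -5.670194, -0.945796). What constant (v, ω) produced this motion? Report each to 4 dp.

v = 0.5000, ω = 0.2500

Δθ = -0.945796 − -1.570796 = 0.625000
ω = Δθ/dt = 0.625000/2.5 = 0.2500
R = −Δy/(cos θ' − cos θ) = 2.0000
v = R·ω = 2.0000·0.2500 = 0.5000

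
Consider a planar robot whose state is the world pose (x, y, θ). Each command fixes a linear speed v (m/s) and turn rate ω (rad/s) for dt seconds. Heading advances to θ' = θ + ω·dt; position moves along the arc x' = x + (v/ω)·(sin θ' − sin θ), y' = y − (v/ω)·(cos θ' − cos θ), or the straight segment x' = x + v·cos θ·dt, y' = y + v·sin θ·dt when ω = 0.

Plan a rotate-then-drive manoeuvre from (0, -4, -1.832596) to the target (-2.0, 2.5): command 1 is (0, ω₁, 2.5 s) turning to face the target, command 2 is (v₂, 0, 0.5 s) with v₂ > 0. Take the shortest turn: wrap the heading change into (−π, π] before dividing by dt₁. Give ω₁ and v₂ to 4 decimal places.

ω₁ = -1.0325, v₂ = 13.6015

heading to target = atan2(2.5−-4, -2−0) = 1.8693
Δθ = wrap(1.8693 − -1.8326) = -2.5813; ω₁ = Δθ/dt₁ = -1.0325
distance = √((-2−0)² + (2.5−-4)²) = 6.8007; v₂ = distance/dt₂ = 13.6015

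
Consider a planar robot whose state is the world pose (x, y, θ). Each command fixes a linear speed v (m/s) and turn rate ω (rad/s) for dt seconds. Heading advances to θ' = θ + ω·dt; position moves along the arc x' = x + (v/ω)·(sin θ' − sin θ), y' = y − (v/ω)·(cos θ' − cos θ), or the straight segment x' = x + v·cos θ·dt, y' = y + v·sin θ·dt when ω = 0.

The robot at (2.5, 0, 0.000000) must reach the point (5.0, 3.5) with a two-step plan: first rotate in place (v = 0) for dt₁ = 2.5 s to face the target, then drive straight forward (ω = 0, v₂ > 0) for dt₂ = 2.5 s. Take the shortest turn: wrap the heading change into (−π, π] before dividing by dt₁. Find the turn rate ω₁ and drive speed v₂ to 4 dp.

ω₁ = 0.3802, v₂ = 1.7205

heading to target = atan2(3.5−0, 5−2.5) = 0.9505
Δθ = wrap(0.9505 − 0.0000) = 0.9505; ω₁ = Δθ/dt₁ = 0.3802
distance = √((5−2.5)² + (3.5−0)²) = 4.3012; v₂ = distance/dt₂ = 1.7205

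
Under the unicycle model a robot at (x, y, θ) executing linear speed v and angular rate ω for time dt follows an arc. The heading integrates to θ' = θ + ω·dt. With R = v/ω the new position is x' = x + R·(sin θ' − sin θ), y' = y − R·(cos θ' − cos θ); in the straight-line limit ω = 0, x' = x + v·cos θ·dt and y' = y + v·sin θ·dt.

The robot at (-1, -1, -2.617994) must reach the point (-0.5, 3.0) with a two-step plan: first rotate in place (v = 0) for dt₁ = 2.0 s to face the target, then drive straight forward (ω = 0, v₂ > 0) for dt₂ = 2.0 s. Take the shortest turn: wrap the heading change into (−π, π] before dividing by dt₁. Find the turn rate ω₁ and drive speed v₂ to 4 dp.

ω₁ = -1.1094, v₂ = 2.0156

heading to target = atan2(3−-1, -0.5−-1) = 1.4464
Δθ = wrap(1.4464 − -2.6180) = -2.2187; ω₁ = Δθ/dt₁ = -1.1094
distance = √((-0.5−-1)² + (3−-1)²) = 4.0311; v₂ = distance/dt₂ = 2.0156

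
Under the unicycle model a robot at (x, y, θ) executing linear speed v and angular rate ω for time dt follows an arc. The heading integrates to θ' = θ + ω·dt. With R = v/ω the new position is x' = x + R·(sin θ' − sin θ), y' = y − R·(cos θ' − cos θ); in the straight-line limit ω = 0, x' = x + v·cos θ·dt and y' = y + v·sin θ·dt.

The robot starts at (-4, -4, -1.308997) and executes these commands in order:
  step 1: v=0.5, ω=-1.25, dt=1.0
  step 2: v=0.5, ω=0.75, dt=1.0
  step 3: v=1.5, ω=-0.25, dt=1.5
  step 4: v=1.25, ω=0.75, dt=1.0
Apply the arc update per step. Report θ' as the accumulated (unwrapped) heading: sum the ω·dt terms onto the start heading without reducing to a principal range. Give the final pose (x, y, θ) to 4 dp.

(-5.6591, -8.0606, -1.4340)

step 1: θ'=-2.5590 (R=-0.4000) → pose (-4.1663, -4.4375, -2.5590)
step 2: θ'=-1.8090 (R=0.6667) → pose (-4.4473, -4.8369, -1.8090)
step 3: θ'=-2.1840 (R=-6.0000) → pose (-5.3711, -6.8741, -2.1840)
step 4: θ'=-1.4340 (R=1.6667) → pose (-5.6591, -8.0606, -1.4340)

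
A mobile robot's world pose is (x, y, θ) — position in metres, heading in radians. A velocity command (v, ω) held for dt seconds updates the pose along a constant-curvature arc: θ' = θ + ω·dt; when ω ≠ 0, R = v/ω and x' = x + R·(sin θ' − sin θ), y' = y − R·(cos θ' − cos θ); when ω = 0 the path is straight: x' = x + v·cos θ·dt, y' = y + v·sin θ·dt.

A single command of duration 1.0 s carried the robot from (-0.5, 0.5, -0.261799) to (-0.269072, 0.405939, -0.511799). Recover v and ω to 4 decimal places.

Δθ = -0.511799 − -0.261799 = -0.250000
ω = Δθ/dt = -0.250000/1.0 = -0.2500
R = Δx/(sin θ' − sin θ) = -1.0000
v = R·ω = -1.0000·-0.2500 = 0.2500

v = 0.2500, ω = -0.2500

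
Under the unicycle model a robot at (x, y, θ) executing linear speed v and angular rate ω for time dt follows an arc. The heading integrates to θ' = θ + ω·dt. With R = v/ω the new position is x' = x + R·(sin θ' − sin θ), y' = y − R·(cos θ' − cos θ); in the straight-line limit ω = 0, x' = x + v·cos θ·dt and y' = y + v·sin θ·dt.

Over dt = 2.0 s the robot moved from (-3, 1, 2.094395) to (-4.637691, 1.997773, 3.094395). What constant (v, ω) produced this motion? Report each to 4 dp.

Δθ = 3.094395 − 2.094395 = 1.000000
ω = Δθ/dt = 1.000000/2.0 = 0.5000
R = Δx/(sin θ' − sin θ) = 2.0000
v = R·ω = 2.0000·0.5000 = 1.0000

v = 1.0000, ω = 0.5000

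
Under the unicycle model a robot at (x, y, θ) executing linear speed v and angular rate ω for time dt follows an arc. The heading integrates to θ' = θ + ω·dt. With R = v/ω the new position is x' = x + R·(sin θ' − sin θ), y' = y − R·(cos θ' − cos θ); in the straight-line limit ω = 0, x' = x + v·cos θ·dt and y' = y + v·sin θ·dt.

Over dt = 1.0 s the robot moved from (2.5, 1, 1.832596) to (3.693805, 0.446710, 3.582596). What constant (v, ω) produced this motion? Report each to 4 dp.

Δθ = 3.582596 − 1.832596 = 1.750000
ω = Δθ/dt = 1.750000/1.0 = 1.7500
R = Δx/(sin θ' − sin θ) = -0.8571
v = R·ω = -0.8571·1.7500 = -1.5000

v = -1.5000, ω = 1.7500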